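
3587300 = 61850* 58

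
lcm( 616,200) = 15400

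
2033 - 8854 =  - 6821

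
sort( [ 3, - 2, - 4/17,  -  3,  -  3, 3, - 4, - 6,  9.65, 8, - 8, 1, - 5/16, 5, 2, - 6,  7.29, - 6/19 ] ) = [ - 8, - 6, - 6, - 4 , - 3, - 3,-2,-6/19, - 5/16, - 4/17, 1,2 , 3, 3, 5,7.29, 8, 9.65 ] 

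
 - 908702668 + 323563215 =- 585139453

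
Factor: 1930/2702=5^1*7^ (- 1 )=5/7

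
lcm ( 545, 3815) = 3815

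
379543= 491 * 773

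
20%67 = 20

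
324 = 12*27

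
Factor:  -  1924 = -2^2*13^1 * 37^1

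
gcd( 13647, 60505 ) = 1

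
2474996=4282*578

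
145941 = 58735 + 87206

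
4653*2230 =10376190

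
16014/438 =36 + 41/73 = 36.56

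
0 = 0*352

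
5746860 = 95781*60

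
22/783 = 22/783 = 0.03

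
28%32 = 28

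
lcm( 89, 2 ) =178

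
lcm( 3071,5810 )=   214970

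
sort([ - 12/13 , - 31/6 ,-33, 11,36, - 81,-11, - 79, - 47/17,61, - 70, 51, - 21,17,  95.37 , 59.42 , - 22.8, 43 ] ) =[ - 81, - 79, - 70, - 33, - 22.8, - 21,-11,-31/6,-47/17, - 12/13, 11, 17, 36,  43, 51, 59.42, 61, 95.37 ] 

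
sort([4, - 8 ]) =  [ - 8, 4] 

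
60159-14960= 45199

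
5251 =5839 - 588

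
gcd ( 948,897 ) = 3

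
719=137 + 582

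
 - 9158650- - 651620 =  - 8507030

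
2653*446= 1183238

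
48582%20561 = 7460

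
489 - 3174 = -2685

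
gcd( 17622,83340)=18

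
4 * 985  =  3940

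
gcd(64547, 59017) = 7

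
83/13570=83/13570=0.01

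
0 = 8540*0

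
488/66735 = 488/66735  =  0.01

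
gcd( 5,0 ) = 5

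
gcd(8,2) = 2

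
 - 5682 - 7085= - 12767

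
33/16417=33/16417 = 0.00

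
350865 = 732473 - 381608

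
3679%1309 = 1061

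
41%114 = 41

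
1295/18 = 1295/18 = 71.94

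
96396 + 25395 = 121791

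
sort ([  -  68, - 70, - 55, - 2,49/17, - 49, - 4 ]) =[ - 70,-68 , - 55, - 49,- 4, - 2, 49/17 ]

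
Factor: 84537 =3^3 * 31^1*101^1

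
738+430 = 1168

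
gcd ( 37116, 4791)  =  3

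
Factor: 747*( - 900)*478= -2^3*3^4 *5^2 *83^1*239^1 = - 321359400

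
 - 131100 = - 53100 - 78000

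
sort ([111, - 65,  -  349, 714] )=[ -349,-65,111, 714]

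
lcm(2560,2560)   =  2560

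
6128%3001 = 126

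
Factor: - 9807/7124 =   -  2^( - 2)*3^1*7^1 * 13^(-1)*137^ ( - 1) * 467^1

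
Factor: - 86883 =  - 3^1*28961^1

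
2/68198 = 1/34099 = 0.00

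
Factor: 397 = 397^1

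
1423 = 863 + 560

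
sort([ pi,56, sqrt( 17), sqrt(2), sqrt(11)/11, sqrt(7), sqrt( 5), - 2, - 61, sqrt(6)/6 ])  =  [ - 61,-2, sqrt( 11)/11, sqrt (6)/6, sqrt(2),sqrt(5), sqrt(7), pi, sqrt(17 ), 56]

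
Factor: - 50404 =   -  2^2*12601^1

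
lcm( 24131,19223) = 1134157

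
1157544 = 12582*92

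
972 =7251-6279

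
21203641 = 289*73369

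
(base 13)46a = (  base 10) 764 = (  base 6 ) 3312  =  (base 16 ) 2fc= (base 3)1001022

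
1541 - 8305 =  - 6764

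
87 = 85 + 2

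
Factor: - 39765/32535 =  - 3^( - 2)*11^1 = -11/9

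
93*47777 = 4443261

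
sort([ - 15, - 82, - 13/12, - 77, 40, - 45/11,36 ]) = [ - 82 , - 77, - 15,- 45/11, - 13/12,  36,40 ] 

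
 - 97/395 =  - 97/395=-0.25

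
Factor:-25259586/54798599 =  - 1485858/3223447 = -  2^1 * 3^1 *11^1*47^1 *211^(  -  1 )*479^1*15277^( -1)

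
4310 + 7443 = 11753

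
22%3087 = 22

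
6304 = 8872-2568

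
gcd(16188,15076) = 4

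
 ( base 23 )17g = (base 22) 1a2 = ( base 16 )2C2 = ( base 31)mo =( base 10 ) 706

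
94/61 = 1 + 33/61= 1.54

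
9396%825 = 321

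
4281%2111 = 59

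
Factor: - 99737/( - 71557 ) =11^1*163^(  -  1 )*439^( - 1 )*9067^1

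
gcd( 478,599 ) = 1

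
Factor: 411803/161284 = 2^ ( - 2)*7^1*61^( -1 )*89^1= 623/244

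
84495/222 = 380  +  45/74 =380.61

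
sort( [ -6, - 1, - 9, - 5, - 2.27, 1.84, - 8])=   [ - 9, - 8, - 6,  -  5, - 2.27, - 1,  1.84]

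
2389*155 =370295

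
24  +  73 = 97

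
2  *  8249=16498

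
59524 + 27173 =86697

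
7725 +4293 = 12018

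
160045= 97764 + 62281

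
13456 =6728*2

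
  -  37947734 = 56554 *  (-671)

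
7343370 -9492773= - 2149403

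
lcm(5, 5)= 5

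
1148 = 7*164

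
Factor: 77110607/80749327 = 7^1*19^1*31^ (  -  1 )*653^( - 1)*3989^( - 1 )*579779^1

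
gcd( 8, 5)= 1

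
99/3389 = 99/3389 = 0.03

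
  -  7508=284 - 7792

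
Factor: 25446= 2^1*3^1*4241^1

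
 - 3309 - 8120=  - 11429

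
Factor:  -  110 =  - 2^1 * 5^1*11^1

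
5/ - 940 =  - 1 + 187/188 = - 0.01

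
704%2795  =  704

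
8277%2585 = 522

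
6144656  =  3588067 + 2556589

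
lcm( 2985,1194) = 5970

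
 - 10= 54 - 64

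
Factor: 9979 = 17^1 * 587^1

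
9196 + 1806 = 11002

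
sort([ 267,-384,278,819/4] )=[  -  384, 819/4,267,278]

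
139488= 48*2906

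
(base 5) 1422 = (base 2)11101101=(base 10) 237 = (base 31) 7K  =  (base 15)10c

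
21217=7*3031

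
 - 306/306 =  - 1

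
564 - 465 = 99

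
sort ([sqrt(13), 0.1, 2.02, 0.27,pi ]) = [0.1 , 0.27, 2.02, pi,  sqrt ( 13 )]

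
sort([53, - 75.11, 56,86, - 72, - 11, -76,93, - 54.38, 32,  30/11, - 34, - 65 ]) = [ - 76 , - 75.11,-72, - 65, - 54.38, - 34, - 11, 30/11,32, 53,56,86, 93]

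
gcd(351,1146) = 3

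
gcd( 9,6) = 3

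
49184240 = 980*50188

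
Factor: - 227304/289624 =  - 693/883 = -3^2 * 7^1 * 11^1*883^( - 1 ) 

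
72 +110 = 182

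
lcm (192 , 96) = 192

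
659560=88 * 7495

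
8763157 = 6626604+2136553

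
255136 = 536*476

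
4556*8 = 36448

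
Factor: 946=2^1 * 11^1*43^1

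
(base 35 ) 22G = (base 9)3427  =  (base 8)4750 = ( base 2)100111101000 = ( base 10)2536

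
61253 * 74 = 4532722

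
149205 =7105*21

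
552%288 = 264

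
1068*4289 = 4580652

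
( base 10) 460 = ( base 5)3320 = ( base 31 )eq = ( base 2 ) 111001100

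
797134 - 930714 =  - 133580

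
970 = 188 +782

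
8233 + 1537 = 9770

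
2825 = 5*565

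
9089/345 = 26 + 119/345 =26.34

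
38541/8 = 4817 + 5/8 = 4817.62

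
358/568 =179/284 = 0.63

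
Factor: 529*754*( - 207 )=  - 2^1 *3^2*13^1 * 23^3*29^1 = - 82565262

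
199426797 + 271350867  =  470777664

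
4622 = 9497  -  4875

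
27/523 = 27/523 = 0.05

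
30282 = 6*5047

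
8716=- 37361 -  - 46077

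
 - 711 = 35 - 746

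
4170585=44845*93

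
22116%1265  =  611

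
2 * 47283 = 94566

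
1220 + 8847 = 10067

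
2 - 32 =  - 30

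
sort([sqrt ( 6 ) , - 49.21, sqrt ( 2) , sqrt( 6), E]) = [ - 49.21,  sqrt(2 ), sqrt( 6 ),sqrt( 6 ), E]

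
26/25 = 26/25=1.04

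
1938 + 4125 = 6063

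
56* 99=5544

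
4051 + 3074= 7125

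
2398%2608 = 2398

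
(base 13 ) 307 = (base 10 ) 514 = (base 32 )G2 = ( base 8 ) 1002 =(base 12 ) 36a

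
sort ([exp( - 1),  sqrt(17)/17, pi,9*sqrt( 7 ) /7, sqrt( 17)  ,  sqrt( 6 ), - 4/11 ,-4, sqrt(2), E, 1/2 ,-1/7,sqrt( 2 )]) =[ - 4, - 4/11, - 1/7,sqrt( 17)/17,exp( - 1),1/2, sqrt( 2),sqrt( 2),sqrt(6),  E,  pi , 9*sqrt( 7)/7,sqrt(17 )]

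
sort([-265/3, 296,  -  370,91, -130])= [-370,  -  130 ,-265/3,91, 296]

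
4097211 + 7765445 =11862656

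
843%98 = 59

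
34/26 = 1 + 4/13 = 1.31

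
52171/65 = 802 + 41/65 = 802.63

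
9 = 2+7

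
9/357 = 3/119 = 0.03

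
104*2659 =276536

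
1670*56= 93520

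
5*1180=5900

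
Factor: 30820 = 2^2*5^1 * 23^1*67^1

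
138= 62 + 76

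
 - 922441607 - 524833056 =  - 1447274663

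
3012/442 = 1506/221= 6.81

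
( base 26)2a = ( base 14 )46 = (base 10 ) 62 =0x3e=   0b111110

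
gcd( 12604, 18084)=548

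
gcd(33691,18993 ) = 1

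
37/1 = 37 = 37.00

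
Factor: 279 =3^2*31^1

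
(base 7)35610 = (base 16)2403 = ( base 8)22003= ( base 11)6A21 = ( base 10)9219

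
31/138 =31/138  =  0.22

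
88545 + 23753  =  112298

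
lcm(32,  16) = 32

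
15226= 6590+8636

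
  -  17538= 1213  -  18751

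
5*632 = 3160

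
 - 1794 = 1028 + -2822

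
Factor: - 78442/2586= - 3^ (-1 )*7^1 * 13^1 = - 91/3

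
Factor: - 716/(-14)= 358/7 = 2^1*7^( - 1)*179^1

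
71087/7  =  10155 + 2/7=10155.29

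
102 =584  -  482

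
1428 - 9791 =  - 8363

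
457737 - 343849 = 113888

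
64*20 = 1280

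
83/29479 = 83/29479 = 0.00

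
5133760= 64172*80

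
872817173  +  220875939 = 1093693112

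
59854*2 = 119708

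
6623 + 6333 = 12956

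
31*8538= 264678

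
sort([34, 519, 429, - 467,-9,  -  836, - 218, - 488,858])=[ - 836, - 488,-467, - 218, - 9, 34, 429,519,858]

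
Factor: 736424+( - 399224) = 2^4*3^1 * 5^2*281^1 = 337200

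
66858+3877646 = 3944504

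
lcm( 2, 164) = 164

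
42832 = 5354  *8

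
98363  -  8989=89374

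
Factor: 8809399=1381^1*6379^1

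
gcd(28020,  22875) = 15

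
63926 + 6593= 70519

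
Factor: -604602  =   -2^1*  3^2*33589^1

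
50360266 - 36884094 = 13476172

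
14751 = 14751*1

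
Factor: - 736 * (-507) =2^5 * 3^1*13^2* 23^1=373152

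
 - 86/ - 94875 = 86/94875 = 0.00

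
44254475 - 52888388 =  - 8633913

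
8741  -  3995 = 4746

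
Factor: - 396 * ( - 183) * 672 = 2^7*3^4 * 7^1 * 11^1 * 61^1  =  48698496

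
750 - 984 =-234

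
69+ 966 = 1035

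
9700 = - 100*( - 97)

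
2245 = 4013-1768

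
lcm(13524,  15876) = 365148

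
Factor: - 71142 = -2^1 * 3^1*71^1 * 167^1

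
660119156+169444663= 829563819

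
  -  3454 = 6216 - 9670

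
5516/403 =5516/403 = 13.69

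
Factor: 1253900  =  2^2*5^2*12539^1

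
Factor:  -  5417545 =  - 5^1*7^1*154787^1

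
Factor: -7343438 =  - 2^1 * 29^1* 126611^1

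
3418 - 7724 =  - 4306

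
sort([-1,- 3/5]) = [ - 1,-3/5]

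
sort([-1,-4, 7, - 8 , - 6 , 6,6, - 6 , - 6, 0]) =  [ - 8,-6, - 6,-6, - 4, -1, 0 , 6, 6,7]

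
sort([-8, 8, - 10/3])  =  [ - 8, - 10/3,  8]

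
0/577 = 0 = 0.00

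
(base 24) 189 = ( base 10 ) 777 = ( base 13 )47A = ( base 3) 1001210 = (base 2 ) 1100001001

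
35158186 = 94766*371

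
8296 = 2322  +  5974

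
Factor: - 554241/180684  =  - 2^( - 2)*3^( - 2)*7^( - 1)*773^1 = - 773/252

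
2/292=1/146=0.01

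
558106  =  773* 722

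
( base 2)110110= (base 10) 54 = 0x36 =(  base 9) 60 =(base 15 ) 39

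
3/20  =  3/20 = 0.15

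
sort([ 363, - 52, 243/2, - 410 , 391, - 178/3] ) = [ - 410, - 178/3, - 52,243/2, 363,391]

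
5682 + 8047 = 13729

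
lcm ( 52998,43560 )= 3179880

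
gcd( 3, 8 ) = 1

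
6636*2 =13272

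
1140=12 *95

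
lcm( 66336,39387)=1260384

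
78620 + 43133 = 121753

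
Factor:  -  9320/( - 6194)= 2^2 * 5^1 * 19^( -1)*163^( - 1 )*233^1 = 4660/3097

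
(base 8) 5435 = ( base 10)2845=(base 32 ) 2ot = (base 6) 21101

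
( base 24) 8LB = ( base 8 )12003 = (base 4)1100003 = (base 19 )e3c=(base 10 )5123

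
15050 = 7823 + 7227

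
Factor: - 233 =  - 233^1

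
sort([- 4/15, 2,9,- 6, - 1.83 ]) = [ - 6, - 1.83, -4/15, 2,9 ]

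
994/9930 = 497/4965 = 0.10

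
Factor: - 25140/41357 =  - 2^2 * 3^1*5^1*419^1*41357^( - 1 )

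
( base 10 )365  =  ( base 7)1031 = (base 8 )555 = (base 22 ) GD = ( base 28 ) d1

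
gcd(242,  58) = 2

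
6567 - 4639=1928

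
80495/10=8049 + 1/2 = 8049.50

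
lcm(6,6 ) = 6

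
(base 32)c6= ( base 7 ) 1065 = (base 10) 390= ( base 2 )110000110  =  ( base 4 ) 12012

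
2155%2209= 2155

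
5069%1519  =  512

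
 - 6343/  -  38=6343/38=166.92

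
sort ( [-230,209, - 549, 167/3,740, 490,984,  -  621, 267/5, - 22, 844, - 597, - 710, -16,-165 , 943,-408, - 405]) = [ - 710,-621,-597 ,-549, -408, - 405, - 230, -165,  -  22, - 16, 267/5 , 167/3, 209, 490 , 740, 844,943, 984 ] 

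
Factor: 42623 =7^1*6089^1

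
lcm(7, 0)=0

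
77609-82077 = -4468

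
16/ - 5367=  - 16/5367 = - 0.00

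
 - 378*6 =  - 2268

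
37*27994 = 1035778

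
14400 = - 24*( - 600 )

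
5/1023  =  5/1023=0.00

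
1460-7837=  - 6377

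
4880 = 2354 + 2526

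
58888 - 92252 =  -33364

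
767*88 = 67496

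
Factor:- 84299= - 84299^1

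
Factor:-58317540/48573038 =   -  29158770/24286519 = -2^1*3^1* 5^1*971959^1*24286519^( - 1)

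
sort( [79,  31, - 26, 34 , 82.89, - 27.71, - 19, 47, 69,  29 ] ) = [ - 27.71, - 26,  -  19, 29 , 31, 34, 47, 69, 79, 82.89]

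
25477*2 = 50954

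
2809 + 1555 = 4364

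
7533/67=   112+29/67=112.43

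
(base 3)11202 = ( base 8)200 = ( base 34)3Q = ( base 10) 128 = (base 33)3T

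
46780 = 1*46780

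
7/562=7/562 = 0.01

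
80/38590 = 8/3859  =  0.00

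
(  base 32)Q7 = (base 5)11324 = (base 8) 1507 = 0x347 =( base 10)839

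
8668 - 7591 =1077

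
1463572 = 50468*29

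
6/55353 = 2/18451 = 0.00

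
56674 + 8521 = 65195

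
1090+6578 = 7668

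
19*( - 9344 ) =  - 177536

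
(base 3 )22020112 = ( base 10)6008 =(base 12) 3588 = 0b1011101111000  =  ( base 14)2292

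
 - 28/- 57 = 28/57=0.49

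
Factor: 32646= 2^1*3^1 * 5441^1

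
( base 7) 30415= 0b1110011110011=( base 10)7411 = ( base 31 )7M2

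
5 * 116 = 580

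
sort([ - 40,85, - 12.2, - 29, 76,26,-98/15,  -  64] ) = [ - 64, - 40, - 29, - 12.2, - 98/15, 26,76, 85 ]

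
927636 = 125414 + 802222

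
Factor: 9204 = 2^2*3^1*13^1*59^1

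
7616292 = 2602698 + 5013594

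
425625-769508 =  - 343883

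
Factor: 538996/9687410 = 2^1  *  5^ ( - 1)*47^2*15881^( - 1)=4418/79405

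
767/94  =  8 + 15/94 = 8.16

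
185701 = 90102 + 95599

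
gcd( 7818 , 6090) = 6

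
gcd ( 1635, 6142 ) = 1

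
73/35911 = 73/35911 = 0.00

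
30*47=1410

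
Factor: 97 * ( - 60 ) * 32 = -186240 = - 2^7*3^1*5^1*97^1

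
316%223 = 93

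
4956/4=1239 =1239.00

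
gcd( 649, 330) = 11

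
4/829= 4/829 = 0.00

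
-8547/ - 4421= 1  +  4126/4421 = 1.93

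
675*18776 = 12673800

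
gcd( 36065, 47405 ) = 5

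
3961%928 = 249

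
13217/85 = 155 +42/85 = 155.49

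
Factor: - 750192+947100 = 2^2*3^1*61^1*  269^1  =  196908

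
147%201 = 147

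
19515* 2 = 39030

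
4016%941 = 252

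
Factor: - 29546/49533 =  - 34/57 = - 2^1*3^(- 1) * 17^1*19^( - 1) 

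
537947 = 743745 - 205798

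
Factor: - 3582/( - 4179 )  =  6/7 = 2^1*3^1*7^(-1 ) 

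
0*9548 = 0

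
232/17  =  232/17 = 13.65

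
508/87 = 508/87 =5.84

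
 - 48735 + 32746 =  - 15989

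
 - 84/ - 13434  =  14/2239 =0.01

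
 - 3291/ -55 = 59 + 46/55 = 59.84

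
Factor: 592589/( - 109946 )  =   - 2^ (-1 )*54973^(  -  1 ) * 592589^1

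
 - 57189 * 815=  - 46609035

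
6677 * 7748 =51733396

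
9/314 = 9/314 = 0.03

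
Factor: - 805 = - 5^1 * 7^1*23^1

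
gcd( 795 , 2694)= 3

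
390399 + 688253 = 1078652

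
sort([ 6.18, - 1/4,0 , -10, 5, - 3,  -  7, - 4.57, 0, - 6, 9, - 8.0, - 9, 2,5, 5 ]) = [ - 10, - 9, - 8.0, - 7, - 6, - 4.57, - 3, - 1/4, 0, 0,2,5, 5, 5, 6.18, 9 ]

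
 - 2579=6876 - 9455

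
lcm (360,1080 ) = 1080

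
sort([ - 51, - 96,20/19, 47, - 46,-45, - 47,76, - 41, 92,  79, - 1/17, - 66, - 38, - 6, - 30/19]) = [ - 96, - 66, - 51, - 47,  -  46,-45,-41, -38, - 6, - 30/19,-1/17,20/19,  47,76,79, 92]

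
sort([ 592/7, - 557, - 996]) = [ - 996,-557,592/7 ] 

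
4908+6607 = 11515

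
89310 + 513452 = 602762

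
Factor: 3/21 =1/7 = 7^ ( - 1 )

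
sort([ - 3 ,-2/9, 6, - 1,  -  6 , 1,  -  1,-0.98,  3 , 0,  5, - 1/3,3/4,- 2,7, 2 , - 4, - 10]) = [ - 10, - 6,-4,-3 , - 2 ,-1 ,-1, - 0.98,  -  1/3, - 2/9,0,3/4,  1,  2, 3 , 5,  6, 7 ] 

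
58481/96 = 609 + 17/96 = 609.18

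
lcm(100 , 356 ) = 8900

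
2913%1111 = 691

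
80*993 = 79440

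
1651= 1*1651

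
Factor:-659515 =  - 5^1*17^1*7759^1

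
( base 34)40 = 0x88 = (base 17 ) 80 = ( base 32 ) 48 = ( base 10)136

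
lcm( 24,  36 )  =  72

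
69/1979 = 69/1979 = 0.03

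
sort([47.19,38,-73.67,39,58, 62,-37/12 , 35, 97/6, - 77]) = [-77, - 73.67,  -  37/12,97/6,35, 38,39, 47.19,58, 62]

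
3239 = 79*41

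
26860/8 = 6715/2 = 3357.50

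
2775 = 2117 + 658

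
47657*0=0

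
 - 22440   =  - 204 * 110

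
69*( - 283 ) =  - 19527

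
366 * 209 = 76494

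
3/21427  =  3/21427 = 0.00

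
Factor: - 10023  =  -3^1 * 13^1 * 257^1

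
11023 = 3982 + 7041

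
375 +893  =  1268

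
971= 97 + 874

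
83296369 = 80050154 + 3246215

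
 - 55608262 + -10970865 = - 66579127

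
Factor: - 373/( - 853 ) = 373^1*853^( - 1 )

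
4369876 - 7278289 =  - 2908413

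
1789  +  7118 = 8907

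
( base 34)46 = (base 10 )142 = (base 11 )11a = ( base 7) 262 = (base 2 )10001110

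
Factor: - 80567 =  - 80567^1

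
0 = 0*934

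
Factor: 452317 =43^1 * 67^1*157^1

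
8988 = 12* 749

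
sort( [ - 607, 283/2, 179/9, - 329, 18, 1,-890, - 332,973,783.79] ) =[ - 890, - 607,-332 ,-329,  1, 18,  179/9,283/2, 783.79,973]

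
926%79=57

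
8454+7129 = 15583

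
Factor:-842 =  - 2^1*421^1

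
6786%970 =966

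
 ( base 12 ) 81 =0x61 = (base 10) 97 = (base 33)2V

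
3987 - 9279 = - 5292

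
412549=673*613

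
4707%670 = 17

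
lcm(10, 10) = 10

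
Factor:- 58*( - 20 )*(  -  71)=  - 82360 = - 2^3 * 5^1*29^1*71^1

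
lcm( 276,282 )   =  12972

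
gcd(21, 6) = 3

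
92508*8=740064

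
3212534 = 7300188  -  4087654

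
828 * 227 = 187956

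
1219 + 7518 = 8737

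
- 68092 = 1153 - 69245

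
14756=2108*7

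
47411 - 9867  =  37544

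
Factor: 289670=2^1 * 5^1 * 83^1*349^1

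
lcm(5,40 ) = 40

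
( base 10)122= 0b1111010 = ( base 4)1322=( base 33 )3N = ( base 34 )3k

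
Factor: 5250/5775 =2^1*5^1*11^( - 1) = 10/11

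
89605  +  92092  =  181697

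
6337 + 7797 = 14134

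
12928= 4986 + 7942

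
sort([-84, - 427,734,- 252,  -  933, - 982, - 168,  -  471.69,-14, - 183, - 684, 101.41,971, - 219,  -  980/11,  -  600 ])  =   [-982, - 933, - 684, - 600 , - 471.69, - 427, - 252, - 219, - 183,  -  168, -980/11, - 84, - 14,  101.41,734, 971]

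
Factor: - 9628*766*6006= - 2^4*  3^1*7^1*11^1*13^1*29^1*83^1 * 383^1= - 44294538288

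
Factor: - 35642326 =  - 2^1*103^1*173021^1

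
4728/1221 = 1576/407=3.87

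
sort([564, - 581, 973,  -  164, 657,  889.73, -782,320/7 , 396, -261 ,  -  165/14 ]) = [ - 782, - 581  , - 261,  -  164, -165/14,320/7,396,564,657, 889.73,  973 ]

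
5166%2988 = 2178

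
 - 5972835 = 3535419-9508254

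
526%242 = 42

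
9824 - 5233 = 4591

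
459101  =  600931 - 141830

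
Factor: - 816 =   -  2^4* 3^1 *17^1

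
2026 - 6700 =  - 4674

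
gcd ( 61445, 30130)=5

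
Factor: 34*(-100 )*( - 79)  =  268600=2^3*5^2*17^1*79^1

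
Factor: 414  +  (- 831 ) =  - 3^1 * 139^1 = -417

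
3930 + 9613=13543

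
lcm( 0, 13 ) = 0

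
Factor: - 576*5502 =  - 3169152 = - 2^7*3^3*7^1 * 131^1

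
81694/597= 136 +502/597 = 136.84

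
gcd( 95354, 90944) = 98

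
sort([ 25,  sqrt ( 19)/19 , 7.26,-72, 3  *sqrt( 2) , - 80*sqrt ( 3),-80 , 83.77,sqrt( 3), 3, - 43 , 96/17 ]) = [ - 80*sqrt( 3), - 80, - 72 ,-43,sqrt( 19)/19 , sqrt( 3),3, 3*sqrt (2),96/17, 7.26,25, 83.77 ]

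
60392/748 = 80 + 138/187 = 80.74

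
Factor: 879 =3^1 * 293^1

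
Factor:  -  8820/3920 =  - 2^ ( - 2)*3^2 = -9/4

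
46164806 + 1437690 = 47602496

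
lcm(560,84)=1680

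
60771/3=20257 = 20257.00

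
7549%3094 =1361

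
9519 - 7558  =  1961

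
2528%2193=335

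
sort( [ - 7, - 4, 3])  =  [ - 7, -4,3]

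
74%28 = 18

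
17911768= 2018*8876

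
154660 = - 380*( - 407 ) 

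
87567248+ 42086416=129653664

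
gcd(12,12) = 12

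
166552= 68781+97771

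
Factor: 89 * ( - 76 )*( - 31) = 209684 = 2^2 * 19^1*31^1*89^1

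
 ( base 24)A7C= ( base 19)g8c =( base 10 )5940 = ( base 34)54o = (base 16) 1734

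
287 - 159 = 128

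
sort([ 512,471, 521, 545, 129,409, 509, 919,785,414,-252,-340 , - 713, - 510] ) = [-713, - 510, - 340, - 252, 129,409 , 414, 471, 509, 512,521, 545,785,919] 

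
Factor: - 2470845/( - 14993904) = 2^(  -  4)*5^1*13^1*239^(-1 )*1307^( - 1)*12671^1= 823615/4997968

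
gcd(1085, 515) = 5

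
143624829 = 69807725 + 73817104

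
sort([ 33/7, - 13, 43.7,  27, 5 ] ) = [ - 13  ,  33/7, 5,  27,43.7 ]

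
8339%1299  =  545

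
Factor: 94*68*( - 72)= - 460224 = - 2^6*3^2*17^1*47^1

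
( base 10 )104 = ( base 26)40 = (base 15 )6E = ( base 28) 3k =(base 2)1101000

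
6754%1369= 1278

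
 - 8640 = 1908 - 10548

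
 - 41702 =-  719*58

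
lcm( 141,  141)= 141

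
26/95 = 26/95 = 0.27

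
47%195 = 47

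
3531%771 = 447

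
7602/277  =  27 + 123/277 = 27.44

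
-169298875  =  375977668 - 545276543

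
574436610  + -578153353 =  - 3716743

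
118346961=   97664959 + 20682002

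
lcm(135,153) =2295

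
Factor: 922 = 2^1*461^1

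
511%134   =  109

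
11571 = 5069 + 6502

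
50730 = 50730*1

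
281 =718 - 437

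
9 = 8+1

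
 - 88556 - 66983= -155539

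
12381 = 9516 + 2865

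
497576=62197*8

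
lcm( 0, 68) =0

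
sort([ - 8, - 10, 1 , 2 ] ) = [  -  10, - 8, 1,2]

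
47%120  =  47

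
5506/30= 2753/15  =  183.53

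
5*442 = 2210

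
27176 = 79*344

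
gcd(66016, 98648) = 8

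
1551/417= 3 + 100/139 = 3.72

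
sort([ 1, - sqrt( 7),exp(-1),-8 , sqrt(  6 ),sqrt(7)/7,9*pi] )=[-8,-sqrt( 7 ),exp( - 1 ),sqrt( 7 )/7,1,sqrt( 6) , 9*pi ]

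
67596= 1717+65879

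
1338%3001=1338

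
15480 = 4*3870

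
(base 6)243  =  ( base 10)99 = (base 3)10200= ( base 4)1203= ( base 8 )143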